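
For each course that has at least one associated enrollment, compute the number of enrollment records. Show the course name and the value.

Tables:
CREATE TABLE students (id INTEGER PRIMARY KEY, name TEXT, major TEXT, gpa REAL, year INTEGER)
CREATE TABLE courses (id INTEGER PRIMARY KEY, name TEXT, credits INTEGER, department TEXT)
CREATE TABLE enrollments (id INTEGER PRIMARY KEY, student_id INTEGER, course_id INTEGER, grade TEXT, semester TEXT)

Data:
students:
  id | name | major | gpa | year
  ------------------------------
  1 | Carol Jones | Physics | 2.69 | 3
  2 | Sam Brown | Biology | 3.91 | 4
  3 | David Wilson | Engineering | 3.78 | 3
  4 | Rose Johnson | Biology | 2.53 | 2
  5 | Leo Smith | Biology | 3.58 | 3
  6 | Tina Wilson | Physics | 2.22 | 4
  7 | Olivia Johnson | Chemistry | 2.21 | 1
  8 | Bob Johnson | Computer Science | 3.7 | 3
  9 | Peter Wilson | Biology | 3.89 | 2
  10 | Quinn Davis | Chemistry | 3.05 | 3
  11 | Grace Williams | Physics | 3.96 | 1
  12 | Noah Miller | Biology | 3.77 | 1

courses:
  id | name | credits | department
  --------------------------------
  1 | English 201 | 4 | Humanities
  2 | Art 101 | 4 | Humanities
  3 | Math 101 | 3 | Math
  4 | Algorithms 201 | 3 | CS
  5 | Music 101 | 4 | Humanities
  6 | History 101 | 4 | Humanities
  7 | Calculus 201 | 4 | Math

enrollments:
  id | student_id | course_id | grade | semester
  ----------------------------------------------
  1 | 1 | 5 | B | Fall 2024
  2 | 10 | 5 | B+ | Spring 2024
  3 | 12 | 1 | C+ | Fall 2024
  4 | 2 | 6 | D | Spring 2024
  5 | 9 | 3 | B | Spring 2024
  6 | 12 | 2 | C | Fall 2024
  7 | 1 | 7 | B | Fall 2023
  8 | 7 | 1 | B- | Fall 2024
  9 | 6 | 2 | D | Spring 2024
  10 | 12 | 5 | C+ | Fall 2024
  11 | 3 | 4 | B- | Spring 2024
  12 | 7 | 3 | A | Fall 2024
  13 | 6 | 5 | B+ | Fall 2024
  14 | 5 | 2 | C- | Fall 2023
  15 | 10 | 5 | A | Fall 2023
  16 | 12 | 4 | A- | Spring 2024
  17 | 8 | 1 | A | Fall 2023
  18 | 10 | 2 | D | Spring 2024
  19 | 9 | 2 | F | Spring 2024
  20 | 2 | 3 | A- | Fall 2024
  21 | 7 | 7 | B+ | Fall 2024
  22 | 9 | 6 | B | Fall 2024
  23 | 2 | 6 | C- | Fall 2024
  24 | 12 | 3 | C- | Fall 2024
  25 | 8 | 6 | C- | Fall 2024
SELECT p.name, COUNT(*) AS n FROM enrollments c JOIN courses p ON c.course_id = p.id GROUP BY p.id, p.name

Execution result:
name | n
English 201 | 3
Art 101 | 5
Math 101 | 4
Algorithms 201 | 2
Music 101 | 5
History 101 | 4
Calculus 201 | 2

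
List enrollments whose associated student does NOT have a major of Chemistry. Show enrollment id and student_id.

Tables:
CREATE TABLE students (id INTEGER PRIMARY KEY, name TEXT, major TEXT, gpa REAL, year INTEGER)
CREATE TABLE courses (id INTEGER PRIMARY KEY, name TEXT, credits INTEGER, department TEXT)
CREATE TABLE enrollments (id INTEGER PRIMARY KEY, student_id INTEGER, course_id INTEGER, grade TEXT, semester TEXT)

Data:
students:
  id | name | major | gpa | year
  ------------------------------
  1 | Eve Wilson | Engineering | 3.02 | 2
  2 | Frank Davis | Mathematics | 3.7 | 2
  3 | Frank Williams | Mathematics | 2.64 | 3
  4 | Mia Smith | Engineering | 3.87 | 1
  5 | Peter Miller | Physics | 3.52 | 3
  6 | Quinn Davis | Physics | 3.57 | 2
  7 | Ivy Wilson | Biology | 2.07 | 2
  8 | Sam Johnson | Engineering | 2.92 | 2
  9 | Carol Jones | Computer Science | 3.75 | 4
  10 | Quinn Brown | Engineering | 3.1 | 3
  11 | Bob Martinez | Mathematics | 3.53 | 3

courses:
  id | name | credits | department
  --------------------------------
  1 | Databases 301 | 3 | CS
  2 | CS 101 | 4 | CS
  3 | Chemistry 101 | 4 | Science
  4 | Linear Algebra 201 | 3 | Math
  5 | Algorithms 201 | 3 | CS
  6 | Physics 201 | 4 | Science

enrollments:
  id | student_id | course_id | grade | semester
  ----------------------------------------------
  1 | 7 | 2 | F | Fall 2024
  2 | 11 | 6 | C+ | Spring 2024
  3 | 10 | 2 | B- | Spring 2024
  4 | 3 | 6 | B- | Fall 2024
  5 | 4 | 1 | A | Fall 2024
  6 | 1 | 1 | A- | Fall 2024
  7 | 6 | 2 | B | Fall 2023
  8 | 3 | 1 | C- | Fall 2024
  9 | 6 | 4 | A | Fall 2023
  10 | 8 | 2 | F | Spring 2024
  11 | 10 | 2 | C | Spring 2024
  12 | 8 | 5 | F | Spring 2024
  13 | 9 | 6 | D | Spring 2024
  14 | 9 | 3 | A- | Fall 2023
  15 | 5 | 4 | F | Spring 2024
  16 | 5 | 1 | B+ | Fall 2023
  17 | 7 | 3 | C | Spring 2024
SELECT id, student_id FROM enrollments WHERE student_id NOT IN (SELECT id FROM students WHERE major = 'Chemistry')

Execution result:
id | student_id
1 | 7
2 | 11
3 | 10
4 | 3
5 | 4
6 | 1
7 | 6
8 | 3
9 | 6
10 | 8
11 | 10
12 | 8
13 | 9
14 | 9
15 | 5
16 | 5
17 | 7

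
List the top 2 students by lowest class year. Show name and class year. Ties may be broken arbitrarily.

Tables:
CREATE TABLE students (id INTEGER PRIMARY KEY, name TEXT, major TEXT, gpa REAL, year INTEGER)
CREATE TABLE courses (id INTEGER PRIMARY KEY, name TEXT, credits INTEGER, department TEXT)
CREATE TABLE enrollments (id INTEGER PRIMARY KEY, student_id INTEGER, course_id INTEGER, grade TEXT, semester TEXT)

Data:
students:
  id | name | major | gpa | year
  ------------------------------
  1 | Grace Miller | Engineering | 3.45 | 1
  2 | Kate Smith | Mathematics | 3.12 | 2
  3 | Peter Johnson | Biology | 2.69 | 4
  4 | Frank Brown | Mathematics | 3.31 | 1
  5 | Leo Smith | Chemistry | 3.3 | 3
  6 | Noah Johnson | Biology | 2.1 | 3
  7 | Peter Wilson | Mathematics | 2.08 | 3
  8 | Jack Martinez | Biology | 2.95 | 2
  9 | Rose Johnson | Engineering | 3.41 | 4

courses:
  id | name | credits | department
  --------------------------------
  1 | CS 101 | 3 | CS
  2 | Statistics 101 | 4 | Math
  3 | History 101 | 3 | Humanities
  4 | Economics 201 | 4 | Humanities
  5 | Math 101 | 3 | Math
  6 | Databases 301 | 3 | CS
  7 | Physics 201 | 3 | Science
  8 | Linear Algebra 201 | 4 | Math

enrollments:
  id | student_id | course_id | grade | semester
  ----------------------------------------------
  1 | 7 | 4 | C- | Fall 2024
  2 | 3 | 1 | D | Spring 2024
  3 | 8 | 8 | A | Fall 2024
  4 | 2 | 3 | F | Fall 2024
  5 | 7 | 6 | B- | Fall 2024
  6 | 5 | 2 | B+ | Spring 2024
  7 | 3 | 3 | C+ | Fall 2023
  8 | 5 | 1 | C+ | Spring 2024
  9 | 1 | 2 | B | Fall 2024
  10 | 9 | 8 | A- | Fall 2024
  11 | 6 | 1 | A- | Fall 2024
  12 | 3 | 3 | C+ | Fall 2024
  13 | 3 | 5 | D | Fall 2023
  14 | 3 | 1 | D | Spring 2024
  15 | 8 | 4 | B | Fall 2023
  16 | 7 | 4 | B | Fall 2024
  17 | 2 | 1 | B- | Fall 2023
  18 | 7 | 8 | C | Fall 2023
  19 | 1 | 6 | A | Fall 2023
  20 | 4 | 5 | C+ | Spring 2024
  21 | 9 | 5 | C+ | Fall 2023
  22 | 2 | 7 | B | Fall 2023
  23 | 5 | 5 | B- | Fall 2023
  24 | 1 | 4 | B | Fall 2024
SELECT name, year FROM students ORDER BY year ASC LIMIT 2

Execution result:
name | year
Grace Miller | 1
Frank Brown | 1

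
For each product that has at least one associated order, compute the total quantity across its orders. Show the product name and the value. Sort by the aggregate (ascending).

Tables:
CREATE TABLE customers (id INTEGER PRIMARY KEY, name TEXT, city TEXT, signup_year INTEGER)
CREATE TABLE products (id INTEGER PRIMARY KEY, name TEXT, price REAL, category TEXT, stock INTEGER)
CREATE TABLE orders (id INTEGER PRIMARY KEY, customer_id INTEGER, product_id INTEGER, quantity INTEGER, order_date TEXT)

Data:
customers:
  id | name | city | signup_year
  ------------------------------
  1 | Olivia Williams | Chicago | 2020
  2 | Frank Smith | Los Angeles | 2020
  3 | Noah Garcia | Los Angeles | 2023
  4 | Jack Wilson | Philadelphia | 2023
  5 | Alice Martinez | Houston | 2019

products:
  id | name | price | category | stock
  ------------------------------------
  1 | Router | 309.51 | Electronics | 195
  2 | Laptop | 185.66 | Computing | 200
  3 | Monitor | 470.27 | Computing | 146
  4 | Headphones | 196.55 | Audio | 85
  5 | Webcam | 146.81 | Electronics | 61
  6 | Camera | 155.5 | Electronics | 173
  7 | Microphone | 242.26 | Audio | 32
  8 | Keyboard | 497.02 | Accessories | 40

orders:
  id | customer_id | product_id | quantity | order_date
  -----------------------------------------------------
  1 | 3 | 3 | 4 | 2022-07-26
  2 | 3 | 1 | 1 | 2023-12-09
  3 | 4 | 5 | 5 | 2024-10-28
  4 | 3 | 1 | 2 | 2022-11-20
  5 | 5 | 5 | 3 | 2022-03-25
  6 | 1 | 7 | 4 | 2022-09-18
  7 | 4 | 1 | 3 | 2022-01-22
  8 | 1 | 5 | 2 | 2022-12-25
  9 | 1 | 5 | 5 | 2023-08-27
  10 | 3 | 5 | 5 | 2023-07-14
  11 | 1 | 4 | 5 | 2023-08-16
SELECT p.name, SUM(c.quantity) AS sum_quantity FROM orders c JOIN products p ON c.product_id = p.id GROUP BY p.id, p.name ORDER BY sum_quantity ASC

Execution result:
name | sum_quantity
Monitor | 4
Microphone | 4
Headphones | 5
Router | 6
Webcam | 20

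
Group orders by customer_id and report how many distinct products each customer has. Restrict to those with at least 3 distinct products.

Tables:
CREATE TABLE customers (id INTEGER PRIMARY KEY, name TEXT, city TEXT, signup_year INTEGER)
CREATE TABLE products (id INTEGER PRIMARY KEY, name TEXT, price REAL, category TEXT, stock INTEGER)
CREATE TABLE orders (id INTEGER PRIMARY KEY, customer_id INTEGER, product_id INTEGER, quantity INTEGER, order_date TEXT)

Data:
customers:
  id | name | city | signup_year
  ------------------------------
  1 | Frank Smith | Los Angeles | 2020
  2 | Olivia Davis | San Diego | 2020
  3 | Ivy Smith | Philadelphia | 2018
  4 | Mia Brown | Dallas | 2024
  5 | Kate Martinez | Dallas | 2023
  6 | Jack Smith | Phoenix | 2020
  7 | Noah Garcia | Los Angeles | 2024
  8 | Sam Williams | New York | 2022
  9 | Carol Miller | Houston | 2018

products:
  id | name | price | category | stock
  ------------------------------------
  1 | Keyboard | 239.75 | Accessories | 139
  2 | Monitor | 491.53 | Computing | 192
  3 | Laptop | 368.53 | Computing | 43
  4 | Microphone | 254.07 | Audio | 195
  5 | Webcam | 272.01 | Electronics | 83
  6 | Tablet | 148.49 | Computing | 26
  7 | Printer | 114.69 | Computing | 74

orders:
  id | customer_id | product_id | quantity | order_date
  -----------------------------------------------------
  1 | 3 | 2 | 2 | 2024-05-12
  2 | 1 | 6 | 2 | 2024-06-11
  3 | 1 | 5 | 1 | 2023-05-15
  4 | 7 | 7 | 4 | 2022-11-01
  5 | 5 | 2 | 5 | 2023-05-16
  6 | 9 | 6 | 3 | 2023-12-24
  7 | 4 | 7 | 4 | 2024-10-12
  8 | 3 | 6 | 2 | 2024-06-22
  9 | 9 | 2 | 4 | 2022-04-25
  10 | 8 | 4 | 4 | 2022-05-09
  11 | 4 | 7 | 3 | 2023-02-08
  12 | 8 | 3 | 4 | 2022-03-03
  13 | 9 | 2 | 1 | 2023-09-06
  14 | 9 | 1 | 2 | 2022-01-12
SELECT customer_id, COUNT(DISTINCT product_id) AS distinct_product_count FROM orders GROUP BY customer_id HAVING COUNT(DISTINCT product_id) >= 3

Execution result:
customer_id | distinct_product_count
9 | 3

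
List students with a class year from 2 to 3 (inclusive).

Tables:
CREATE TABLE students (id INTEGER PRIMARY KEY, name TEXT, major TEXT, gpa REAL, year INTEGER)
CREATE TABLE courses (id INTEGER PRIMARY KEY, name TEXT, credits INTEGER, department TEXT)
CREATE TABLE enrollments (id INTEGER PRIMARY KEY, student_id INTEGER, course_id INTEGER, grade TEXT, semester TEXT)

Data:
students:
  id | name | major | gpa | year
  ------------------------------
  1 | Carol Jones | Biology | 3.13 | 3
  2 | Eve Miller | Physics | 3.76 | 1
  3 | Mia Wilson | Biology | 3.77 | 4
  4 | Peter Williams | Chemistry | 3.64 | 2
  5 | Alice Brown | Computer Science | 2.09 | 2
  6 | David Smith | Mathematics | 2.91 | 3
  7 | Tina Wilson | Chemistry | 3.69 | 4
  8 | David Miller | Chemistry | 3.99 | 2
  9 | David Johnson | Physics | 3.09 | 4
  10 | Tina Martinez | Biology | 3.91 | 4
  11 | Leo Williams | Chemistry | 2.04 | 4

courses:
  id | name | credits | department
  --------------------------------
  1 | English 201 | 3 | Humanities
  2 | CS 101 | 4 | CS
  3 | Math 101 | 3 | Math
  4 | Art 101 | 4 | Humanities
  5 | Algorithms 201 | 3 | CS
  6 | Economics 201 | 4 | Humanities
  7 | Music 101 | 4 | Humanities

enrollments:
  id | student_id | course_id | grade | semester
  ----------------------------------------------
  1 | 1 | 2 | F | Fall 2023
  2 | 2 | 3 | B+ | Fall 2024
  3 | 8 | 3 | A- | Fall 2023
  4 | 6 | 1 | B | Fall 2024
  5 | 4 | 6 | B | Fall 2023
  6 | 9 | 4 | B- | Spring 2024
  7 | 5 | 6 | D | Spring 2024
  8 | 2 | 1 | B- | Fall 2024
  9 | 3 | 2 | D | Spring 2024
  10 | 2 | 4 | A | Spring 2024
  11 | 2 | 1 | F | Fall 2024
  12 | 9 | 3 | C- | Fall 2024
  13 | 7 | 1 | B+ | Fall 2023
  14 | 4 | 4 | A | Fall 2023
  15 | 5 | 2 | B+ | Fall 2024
SELECT name, year FROM students WHERE year BETWEEN 2 AND 3

Execution result:
name | year
Carol Jones | 3
Peter Williams | 2
Alice Brown | 2
David Smith | 3
David Miller | 2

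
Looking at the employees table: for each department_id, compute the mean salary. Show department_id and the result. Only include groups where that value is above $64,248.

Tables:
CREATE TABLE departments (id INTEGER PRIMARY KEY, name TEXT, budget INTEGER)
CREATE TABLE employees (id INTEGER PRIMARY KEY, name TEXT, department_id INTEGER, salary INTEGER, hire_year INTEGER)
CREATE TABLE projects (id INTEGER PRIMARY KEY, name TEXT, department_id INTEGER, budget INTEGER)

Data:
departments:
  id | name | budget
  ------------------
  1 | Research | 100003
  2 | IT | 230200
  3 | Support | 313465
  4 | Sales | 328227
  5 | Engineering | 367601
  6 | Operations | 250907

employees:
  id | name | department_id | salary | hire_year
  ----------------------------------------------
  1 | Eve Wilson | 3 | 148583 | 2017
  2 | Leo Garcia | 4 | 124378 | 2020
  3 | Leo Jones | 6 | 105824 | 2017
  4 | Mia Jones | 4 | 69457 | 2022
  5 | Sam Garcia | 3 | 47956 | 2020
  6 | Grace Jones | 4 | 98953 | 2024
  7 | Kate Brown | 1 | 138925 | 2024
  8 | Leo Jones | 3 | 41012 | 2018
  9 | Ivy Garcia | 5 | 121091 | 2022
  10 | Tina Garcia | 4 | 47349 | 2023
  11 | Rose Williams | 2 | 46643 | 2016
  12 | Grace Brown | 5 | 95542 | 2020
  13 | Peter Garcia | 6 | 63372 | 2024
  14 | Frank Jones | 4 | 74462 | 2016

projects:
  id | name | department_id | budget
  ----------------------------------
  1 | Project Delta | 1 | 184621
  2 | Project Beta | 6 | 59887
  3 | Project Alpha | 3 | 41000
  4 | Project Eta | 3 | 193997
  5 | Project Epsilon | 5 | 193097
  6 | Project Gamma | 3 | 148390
SELECT department_id, AVG(salary) AS avg_salary FROM employees GROUP BY department_id HAVING AVG(salary) > 64248

Execution result:
department_id | avg_salary
1 | 138925.00
3 | 79183.67
4 | 82919.80
5 | 108316.50
6 | 84598.00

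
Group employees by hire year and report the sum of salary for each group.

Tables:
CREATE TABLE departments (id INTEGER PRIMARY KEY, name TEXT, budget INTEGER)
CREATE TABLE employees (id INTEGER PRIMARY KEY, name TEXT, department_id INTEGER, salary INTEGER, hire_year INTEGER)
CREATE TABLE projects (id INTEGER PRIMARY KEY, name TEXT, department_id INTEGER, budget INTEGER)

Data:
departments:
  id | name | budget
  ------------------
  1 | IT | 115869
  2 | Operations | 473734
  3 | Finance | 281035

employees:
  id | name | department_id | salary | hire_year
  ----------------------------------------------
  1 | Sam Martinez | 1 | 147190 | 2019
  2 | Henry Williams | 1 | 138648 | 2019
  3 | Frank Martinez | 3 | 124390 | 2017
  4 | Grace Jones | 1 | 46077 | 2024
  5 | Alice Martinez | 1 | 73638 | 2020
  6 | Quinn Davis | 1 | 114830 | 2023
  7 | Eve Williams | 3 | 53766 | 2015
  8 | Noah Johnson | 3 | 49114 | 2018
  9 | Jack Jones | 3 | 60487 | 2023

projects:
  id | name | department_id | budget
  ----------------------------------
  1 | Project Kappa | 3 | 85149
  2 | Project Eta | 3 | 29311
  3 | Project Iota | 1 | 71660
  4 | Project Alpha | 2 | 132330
SELECT hire_year, SUM(salary) AS sum_salary FROM employees GROUP BY hire_year

Execution result:
hire_year | sum_salary
2015 | 53766
2017 | 124390
2018 | 49114
2019 | 285838
2020 | 73638
2023 | 175317
2024 | 46077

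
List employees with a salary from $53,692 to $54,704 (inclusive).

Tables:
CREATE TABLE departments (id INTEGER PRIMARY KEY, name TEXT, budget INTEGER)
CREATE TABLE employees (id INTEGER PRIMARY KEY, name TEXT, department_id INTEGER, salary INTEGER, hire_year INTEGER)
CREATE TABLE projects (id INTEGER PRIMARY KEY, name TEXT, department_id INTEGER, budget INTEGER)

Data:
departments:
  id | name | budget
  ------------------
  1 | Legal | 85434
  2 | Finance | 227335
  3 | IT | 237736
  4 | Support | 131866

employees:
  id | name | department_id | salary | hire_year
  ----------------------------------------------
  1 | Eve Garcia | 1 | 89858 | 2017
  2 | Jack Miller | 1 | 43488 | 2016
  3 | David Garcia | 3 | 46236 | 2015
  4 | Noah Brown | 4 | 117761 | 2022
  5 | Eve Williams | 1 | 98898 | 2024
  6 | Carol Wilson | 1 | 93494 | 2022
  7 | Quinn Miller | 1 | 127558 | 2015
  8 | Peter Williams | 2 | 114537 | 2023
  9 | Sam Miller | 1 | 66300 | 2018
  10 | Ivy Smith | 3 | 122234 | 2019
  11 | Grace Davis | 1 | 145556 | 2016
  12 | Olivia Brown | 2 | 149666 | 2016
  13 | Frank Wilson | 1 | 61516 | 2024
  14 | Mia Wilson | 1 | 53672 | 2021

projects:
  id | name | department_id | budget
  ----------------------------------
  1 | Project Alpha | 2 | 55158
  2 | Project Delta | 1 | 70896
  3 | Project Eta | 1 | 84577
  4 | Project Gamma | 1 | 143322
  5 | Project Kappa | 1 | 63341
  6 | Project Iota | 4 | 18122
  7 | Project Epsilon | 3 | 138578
SELECT name, salary FROM employees WHERE salary BETWEEN 53692 AND 54704

Execution result:
(no rows)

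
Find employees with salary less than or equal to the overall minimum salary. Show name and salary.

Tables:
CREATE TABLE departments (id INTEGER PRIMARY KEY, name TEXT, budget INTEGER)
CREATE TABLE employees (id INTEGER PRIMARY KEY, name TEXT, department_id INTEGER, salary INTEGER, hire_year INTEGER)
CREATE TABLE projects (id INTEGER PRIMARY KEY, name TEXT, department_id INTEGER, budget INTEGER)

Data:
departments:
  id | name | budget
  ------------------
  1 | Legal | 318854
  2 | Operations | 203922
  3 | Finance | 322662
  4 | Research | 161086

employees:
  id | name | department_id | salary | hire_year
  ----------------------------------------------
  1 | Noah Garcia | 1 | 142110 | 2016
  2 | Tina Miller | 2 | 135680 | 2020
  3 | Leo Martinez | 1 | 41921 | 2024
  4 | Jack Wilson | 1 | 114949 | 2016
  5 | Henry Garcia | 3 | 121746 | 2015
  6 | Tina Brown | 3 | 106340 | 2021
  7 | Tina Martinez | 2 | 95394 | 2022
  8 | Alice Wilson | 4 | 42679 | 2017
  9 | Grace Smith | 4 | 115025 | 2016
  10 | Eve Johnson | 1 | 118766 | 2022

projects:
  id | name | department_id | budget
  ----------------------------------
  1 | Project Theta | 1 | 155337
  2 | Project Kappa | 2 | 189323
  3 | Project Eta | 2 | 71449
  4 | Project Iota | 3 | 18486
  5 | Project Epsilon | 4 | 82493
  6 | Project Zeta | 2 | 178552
SELECT name, salary FROM employees WHERE salary <= (SELECT MIN(salary) FROM employees)

Execution result:
name | salary
Leo Martinez | 41921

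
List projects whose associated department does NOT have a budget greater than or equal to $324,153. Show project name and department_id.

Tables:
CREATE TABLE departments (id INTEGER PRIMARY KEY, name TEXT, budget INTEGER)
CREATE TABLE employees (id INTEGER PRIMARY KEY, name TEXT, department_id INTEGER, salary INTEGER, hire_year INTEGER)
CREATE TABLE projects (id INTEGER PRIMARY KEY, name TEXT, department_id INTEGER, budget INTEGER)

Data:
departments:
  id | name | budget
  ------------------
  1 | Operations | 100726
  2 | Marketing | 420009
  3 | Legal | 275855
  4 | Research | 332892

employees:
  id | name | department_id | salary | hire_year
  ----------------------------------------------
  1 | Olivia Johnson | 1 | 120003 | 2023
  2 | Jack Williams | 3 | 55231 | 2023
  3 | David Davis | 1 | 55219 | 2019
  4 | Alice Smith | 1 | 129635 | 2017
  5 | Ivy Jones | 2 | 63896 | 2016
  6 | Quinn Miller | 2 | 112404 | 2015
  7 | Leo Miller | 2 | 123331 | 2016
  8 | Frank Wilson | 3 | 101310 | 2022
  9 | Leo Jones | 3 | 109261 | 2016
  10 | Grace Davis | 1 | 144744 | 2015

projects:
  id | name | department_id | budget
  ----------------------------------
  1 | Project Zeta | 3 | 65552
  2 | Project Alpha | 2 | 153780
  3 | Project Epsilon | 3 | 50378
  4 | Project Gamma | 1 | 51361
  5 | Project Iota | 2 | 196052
SELECT name, department_id FROM projects WHERE department_id NOT IN (SELECT id FROM departments WHERE budget >= 324153)

Execution result:
name | department_id
Project Zeta | 3
Project Epsilon | 3
Project Gamma | 1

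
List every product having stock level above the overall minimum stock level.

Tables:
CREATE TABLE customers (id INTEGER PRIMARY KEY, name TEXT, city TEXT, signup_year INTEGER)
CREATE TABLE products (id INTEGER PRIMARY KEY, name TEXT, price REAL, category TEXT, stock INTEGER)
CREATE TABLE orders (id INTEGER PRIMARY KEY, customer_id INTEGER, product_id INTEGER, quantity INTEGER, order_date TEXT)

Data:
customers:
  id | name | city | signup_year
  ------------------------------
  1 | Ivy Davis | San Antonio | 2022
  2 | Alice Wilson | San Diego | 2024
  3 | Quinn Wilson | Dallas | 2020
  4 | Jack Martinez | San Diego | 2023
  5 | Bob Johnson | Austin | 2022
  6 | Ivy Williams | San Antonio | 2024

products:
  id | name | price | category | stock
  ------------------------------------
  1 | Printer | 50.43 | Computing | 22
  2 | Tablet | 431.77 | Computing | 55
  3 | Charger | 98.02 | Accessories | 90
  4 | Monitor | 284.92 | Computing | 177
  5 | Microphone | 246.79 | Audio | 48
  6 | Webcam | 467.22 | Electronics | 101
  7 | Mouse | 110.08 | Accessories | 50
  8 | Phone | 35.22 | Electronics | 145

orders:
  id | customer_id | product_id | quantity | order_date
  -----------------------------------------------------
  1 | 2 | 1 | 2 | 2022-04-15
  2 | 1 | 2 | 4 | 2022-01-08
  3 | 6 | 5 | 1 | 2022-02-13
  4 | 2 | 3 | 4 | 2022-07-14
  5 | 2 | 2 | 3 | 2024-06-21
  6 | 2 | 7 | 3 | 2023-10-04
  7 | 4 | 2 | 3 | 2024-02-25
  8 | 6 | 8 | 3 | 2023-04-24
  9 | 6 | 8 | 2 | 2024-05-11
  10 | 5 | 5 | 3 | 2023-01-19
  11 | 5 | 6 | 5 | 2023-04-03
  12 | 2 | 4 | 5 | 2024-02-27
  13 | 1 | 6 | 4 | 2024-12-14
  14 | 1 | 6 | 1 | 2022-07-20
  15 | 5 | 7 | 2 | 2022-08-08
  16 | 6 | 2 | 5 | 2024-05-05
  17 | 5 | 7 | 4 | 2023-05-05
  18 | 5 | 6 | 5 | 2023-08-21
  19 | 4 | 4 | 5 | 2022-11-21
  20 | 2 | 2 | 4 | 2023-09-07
SELECT name, stock FROM products WHERE stock > (SELECT MIN(stock) FROM products)

Execution result:
name | stock
Tablet | 55
Charger | 90
Monitor | 177
Microphone | 48
Webcam | 101
Mouse | 50
Phone | 145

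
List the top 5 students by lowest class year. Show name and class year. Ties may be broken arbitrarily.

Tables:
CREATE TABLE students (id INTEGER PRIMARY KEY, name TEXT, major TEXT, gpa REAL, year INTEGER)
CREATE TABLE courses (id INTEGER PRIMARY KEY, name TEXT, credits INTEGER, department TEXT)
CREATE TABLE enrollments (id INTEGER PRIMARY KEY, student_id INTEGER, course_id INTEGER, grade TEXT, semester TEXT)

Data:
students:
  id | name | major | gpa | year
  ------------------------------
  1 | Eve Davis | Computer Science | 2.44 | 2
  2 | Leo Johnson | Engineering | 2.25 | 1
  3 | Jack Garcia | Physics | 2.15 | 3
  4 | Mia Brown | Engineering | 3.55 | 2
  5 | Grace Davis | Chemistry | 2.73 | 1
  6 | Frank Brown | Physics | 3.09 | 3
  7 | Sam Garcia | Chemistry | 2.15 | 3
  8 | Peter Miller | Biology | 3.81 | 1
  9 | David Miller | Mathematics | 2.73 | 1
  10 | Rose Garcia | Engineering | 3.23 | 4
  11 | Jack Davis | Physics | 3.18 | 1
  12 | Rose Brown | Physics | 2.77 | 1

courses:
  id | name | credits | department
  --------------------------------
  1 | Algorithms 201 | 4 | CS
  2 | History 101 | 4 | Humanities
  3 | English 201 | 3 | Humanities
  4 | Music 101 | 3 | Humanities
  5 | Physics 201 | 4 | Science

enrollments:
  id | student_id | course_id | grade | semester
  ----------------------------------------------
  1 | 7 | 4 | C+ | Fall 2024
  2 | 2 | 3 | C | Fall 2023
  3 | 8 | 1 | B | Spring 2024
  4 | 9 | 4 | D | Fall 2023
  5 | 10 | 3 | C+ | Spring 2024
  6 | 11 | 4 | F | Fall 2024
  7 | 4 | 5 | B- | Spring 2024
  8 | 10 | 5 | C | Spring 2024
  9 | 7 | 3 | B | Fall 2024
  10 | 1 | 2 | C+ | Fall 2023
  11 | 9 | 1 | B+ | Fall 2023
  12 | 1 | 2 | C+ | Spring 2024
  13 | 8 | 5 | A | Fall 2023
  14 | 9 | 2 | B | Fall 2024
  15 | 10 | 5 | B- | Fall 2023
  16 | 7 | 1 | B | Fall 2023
SELECT name, year FROM students ORDER BY year ASC LIMIT 5

Execution result:
name | year
Leo Johnson | 1
Grace Davis | 1
Peter Miller | 1
David Miller | 1
Jack Davis | 1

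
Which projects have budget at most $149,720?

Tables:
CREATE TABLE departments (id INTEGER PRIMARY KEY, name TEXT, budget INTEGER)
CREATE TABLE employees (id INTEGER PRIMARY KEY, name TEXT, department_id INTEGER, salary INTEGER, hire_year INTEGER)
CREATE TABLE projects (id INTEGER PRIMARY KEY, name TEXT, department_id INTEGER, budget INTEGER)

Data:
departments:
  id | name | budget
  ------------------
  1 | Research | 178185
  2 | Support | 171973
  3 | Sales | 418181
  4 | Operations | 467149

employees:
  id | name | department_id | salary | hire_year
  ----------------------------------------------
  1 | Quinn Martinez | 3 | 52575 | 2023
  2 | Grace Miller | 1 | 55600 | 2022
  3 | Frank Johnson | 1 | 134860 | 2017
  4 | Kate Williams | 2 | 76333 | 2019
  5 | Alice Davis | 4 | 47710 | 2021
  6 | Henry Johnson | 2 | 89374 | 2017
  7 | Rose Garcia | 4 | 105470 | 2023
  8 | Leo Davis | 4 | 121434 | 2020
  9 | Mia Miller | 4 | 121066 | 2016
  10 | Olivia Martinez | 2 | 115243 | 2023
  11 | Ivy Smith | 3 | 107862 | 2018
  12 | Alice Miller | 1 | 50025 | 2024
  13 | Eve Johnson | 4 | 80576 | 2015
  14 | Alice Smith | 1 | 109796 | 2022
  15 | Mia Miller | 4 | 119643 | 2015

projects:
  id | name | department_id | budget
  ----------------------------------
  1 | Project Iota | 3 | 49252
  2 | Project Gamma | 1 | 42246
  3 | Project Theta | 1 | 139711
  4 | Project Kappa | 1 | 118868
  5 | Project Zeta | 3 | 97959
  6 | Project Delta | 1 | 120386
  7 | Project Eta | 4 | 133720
SELECT name, budget FROM projects WHERE budget <= 149720

Execution result:
name | budget
Project Iota | 49252
Project Gamma | 42246
Project Theta | 139711
Project Kappa | 118868
Project Zeta | 97959
Project Delta | 120386
Project Eta | 133720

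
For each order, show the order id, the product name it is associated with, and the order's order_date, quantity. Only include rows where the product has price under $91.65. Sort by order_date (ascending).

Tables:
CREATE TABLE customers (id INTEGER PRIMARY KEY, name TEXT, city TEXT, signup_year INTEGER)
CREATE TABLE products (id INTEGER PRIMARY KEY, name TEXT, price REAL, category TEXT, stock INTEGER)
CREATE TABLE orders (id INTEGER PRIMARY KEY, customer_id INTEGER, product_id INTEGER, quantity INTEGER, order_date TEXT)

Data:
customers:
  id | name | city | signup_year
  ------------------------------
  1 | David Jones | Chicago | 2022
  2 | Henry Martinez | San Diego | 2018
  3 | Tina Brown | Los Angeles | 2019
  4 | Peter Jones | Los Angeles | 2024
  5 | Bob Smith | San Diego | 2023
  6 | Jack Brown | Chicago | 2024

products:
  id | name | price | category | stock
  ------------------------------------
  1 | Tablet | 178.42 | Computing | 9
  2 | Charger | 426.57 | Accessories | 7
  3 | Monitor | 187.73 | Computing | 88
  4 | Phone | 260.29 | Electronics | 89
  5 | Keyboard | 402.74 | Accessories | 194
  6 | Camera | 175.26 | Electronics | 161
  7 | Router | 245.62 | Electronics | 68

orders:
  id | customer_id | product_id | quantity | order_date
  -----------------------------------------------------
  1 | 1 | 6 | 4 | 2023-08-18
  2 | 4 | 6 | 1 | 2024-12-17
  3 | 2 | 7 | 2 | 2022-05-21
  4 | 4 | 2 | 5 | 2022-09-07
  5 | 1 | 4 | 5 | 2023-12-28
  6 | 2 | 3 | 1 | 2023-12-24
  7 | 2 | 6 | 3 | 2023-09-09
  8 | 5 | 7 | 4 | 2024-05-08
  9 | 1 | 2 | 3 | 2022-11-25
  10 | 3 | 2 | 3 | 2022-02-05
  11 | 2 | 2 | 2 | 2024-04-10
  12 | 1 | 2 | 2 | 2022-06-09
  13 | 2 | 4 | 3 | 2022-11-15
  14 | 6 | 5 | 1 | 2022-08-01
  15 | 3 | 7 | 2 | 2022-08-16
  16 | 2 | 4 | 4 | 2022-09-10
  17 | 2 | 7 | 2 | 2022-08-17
SELECT c.id, p.name AS product, c.order_date, c.quantity FROM orders c JOIN products p ON c.product_id = p.id WHERE p.price < 91.65 ORDER BY c.order_date ASC

Execution result:
(no rows)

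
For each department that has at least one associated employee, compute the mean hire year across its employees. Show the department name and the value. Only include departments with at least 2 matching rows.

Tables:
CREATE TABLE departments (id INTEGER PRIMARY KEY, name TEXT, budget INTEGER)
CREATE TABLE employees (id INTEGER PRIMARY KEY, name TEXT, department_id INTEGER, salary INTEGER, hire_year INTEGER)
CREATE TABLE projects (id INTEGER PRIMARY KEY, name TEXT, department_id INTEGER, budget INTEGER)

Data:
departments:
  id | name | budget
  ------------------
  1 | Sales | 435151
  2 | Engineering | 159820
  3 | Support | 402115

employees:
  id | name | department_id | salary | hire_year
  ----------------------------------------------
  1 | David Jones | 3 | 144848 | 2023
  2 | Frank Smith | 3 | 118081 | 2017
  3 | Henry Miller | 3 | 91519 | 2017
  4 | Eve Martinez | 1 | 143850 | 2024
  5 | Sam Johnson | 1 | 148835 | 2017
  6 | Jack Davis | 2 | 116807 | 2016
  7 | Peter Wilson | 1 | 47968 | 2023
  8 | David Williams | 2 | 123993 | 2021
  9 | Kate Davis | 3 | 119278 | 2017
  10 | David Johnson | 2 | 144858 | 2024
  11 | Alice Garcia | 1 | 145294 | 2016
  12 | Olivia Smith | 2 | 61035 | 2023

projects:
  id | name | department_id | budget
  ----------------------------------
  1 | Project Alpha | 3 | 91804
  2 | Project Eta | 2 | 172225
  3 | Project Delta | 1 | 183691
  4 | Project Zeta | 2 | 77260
SELECT p.name, AVG(c.hire_year) AS avg_hire_year FROM employees c JOIN departments p ON c.department_id = p.id GROUP BY p.id, p.name HAVING COUNT(*) >= 2

Execution result:
name | avg_hire_year
Sales | 2020.00
Engineering | 2021.00
Support | 2018.50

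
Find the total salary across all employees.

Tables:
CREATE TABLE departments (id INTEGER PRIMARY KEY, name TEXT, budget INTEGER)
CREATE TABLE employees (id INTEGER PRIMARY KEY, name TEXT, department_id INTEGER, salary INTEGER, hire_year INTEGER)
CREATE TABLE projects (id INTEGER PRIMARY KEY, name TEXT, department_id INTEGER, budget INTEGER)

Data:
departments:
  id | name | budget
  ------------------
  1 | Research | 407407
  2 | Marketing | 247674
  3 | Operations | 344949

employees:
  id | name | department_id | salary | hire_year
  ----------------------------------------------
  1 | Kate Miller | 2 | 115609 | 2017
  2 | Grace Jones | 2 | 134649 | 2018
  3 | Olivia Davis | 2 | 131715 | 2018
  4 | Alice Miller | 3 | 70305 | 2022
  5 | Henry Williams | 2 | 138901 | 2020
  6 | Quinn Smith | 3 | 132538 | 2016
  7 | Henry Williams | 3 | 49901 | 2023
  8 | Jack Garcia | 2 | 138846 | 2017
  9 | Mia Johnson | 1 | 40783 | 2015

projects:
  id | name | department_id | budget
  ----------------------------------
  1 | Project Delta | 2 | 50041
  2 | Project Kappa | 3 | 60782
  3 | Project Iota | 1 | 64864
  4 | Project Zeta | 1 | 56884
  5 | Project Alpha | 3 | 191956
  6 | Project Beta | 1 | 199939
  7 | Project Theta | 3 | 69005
SELECT SUM(salary) FROM employees

Execution result:
953247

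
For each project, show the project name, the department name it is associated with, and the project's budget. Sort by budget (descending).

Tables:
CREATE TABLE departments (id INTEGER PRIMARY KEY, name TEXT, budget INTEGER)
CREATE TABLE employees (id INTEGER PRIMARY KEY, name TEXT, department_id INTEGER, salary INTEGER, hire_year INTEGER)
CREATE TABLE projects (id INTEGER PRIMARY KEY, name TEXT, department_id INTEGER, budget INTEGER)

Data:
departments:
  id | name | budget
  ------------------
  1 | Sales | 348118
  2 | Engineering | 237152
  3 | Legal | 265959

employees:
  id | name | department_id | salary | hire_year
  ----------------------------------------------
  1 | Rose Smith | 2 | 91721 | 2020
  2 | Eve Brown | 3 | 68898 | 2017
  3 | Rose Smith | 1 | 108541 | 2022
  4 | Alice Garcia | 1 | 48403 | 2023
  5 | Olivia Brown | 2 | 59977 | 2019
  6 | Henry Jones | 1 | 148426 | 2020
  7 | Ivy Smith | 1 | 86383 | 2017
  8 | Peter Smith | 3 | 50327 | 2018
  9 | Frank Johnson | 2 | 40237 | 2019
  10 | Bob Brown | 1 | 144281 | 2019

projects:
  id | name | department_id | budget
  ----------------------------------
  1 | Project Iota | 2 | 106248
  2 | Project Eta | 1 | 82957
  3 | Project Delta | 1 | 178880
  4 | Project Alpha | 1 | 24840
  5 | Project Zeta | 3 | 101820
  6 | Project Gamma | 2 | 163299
SELECT c.name, p.name AS department, c.budget FROM projects c JOIN departments p ON c.department_id = p.id ORDER BY c.budget DESC

Execution result:
name | department | budget
Project Delta | Sales | 178880
Project Gamma | Engineering | 163299
Project Iota | Engineering | 106248
Project Zeta | Legal | 101820
Project Eta | Sales | 82957
Project Alpha | Sales | 24840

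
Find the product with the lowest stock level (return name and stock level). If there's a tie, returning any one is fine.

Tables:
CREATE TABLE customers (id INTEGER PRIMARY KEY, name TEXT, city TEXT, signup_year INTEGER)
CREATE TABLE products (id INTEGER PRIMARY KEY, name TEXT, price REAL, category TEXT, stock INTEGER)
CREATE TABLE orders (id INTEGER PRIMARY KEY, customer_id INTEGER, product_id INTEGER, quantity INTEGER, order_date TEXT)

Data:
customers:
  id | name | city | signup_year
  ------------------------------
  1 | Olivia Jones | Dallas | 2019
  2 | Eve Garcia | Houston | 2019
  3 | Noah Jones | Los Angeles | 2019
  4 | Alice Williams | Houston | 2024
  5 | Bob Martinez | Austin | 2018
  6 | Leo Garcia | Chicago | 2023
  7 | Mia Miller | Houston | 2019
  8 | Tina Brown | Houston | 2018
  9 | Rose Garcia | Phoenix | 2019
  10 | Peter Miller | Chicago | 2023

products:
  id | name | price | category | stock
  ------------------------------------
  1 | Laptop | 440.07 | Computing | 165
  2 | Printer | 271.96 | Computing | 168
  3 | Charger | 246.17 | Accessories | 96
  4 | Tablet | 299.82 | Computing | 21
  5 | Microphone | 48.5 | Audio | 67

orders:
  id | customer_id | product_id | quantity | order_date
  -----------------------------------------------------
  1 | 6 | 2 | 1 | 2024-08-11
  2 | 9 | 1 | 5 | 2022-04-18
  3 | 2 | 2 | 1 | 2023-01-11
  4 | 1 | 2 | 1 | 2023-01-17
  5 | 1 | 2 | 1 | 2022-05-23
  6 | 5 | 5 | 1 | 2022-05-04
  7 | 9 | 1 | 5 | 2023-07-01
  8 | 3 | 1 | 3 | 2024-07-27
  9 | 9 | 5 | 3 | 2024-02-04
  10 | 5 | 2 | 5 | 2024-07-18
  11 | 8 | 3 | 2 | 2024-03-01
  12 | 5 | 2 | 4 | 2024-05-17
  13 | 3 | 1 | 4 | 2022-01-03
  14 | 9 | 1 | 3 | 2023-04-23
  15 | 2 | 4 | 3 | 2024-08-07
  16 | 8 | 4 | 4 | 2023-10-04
SELECT name, stock FROM products ORDER BY stock ASC LIMIT 1

Execution result:
name | stock
Tablet | 21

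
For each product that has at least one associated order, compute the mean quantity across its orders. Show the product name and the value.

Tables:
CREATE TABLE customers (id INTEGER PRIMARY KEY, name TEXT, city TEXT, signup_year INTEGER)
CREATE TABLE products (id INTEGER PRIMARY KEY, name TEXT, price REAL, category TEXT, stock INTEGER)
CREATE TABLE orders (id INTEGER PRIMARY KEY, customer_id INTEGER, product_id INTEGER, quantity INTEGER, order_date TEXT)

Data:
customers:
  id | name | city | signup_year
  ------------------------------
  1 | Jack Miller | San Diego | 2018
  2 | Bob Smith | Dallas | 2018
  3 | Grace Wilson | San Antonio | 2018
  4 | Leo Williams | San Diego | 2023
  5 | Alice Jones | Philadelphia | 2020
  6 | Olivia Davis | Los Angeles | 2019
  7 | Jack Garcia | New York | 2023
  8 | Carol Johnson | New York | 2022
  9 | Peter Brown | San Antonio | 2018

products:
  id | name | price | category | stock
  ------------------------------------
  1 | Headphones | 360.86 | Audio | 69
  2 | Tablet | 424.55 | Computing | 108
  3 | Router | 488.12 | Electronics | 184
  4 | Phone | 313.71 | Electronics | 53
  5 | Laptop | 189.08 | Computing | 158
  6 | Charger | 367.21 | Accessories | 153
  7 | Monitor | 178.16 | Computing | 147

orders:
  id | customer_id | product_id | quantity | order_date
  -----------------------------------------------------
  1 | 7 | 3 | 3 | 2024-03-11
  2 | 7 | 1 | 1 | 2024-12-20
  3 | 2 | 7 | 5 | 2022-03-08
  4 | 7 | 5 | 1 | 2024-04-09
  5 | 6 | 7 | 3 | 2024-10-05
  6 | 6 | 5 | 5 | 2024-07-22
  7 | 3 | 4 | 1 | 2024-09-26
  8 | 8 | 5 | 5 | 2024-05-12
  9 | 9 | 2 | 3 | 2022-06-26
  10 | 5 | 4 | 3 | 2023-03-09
SELECT p.name, AVG(c.quantity) AS avg_quantity FROM orders c JOIN products p ON c.product_id = p.id GROUP BY p.id, p.name

Execution result:
name | avg_quantity
Headphones | 1.00
Tablet | 3.00
Router | 3.00
Phone | 2.00
Laptop | 3.67
Monitor | 4.00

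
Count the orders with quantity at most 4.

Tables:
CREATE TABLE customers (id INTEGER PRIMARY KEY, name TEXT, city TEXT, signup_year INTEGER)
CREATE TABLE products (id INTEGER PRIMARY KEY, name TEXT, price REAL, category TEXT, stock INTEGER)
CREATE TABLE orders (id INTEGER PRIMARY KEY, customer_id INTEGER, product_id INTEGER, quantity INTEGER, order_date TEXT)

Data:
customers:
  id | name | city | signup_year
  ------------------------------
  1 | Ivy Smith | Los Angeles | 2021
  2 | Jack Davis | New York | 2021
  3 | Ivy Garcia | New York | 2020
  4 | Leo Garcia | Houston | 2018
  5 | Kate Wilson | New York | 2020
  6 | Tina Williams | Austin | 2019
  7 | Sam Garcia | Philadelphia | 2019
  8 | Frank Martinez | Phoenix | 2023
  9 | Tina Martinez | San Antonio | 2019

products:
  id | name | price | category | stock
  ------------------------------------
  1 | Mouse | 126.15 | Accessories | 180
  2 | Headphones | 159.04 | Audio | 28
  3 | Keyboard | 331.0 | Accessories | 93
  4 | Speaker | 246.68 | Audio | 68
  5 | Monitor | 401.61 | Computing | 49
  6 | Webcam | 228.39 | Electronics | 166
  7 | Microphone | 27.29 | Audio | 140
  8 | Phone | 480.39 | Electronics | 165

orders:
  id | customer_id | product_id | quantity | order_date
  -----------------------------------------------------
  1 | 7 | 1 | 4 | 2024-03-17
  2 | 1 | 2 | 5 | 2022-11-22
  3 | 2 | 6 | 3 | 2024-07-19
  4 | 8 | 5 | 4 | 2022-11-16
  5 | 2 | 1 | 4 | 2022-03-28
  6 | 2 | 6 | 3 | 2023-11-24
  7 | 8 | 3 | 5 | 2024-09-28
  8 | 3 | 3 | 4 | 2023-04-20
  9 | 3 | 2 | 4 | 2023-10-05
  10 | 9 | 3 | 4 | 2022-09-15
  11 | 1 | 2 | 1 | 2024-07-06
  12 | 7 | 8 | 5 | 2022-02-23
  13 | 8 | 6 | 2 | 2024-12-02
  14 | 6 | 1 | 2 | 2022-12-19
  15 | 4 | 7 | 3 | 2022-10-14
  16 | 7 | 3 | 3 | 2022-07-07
SELECT COUNT(*) FROM orders WHERE quantity <= 4

Execution result:
13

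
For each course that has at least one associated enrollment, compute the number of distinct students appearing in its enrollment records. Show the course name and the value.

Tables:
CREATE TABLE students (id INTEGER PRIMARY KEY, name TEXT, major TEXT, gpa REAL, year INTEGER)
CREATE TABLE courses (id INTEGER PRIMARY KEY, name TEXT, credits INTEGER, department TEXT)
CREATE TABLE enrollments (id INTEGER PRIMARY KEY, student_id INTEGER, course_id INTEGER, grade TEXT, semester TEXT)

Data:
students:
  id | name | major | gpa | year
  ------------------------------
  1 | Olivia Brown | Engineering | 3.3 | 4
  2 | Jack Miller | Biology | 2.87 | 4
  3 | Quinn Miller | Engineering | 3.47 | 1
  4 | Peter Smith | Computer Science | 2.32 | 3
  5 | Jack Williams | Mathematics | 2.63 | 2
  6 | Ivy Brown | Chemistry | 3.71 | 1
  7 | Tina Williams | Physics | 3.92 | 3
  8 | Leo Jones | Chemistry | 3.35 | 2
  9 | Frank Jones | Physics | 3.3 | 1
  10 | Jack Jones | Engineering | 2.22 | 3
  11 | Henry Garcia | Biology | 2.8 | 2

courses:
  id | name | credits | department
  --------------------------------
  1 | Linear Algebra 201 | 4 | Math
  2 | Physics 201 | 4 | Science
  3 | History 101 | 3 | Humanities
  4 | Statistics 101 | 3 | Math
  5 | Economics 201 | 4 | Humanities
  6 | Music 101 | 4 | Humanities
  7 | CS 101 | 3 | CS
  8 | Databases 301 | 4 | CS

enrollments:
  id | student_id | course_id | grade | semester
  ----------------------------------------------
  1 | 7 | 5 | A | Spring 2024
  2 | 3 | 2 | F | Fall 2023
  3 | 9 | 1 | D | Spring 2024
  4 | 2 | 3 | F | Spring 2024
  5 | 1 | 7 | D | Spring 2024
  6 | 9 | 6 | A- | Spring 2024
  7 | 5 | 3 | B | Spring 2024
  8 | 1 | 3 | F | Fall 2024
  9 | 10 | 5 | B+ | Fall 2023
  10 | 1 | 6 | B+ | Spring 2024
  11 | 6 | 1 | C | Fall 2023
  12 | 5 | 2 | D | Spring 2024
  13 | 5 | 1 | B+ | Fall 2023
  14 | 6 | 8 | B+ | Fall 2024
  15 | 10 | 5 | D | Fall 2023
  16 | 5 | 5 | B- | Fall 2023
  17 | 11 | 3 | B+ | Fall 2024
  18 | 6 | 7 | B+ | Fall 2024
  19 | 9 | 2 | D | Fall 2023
SELECT p.name, COUNT(DISTINCT c.student_id) AS distinct_student_count FROM enrollments c JOIN courses p ON c.course_id = p.id GROUP BY p.id, p.name

Execution result:
name | distinct_student_count
Linear Algebra 201 | 3
Physics 201 | 3
History 101 | 4
Economics 201 | 3
Music 101 | 2
CS 101 | 2
Databases 301 | 1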